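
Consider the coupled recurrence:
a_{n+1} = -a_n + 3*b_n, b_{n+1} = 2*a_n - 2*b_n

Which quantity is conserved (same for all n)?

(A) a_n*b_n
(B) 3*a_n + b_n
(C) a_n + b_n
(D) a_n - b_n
C

Replace a_n by a_{n+1} = -a_n + 3*b_n and b_n by b_{n+1} = 2*a_n - 2*b_n in each option and simplify:
(A) a_n*b_n  ->  (-a_n + 3*b_n)*(2*a_n - 2*b_n) = -2*a_n^2 + 8*a_n*b_n - 6*b_n^2   [not conserved]
(B) 3*a_n + b_n  ->  3*(-a_n + 3*b_n) + (2*a_n - 2*b_n) = -a_n + 7*b_n   [not conserved]
(C) a_n + b_n  ->  (-a_n + 3*b_n) + (2*a_n - 2*b_n) = a_n + b_n   [conserved]
(D) a_n - b_n  ->  (-a_n + 3*b_n) - (2*a_n - 2*b_n) = -3*a_n + 5*b_n   [not conserved]

Only (C) a_n + b_n returns to itself after one step, so it is the conserved quantity.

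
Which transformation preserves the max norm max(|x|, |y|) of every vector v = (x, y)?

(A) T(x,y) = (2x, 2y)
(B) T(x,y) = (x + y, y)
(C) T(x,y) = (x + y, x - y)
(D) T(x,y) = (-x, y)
D

A transformation preserves a norm if ||T(v)|| = ||v|| for every v; a single vector where the norm changes rules an option out.

(A) T(x,y) = (2x, 2y): v = (1, 0) has norm max(|1|, |0|) = 1, but T(v) = (2, 0) has norm 2 -- not preserved.
(B) T(x,y) = (x + y, y): v = (1, 1) has norm max(|1|, |1|) = 1, but T(v) = (2, 1) has norm 2 -- not preserved.
(C) T(x,y) = (x + y, x - y): v = (1, 1) has norm max(|1|, |1|) = 1, but T(v) = (2, 0) has norm 2 -- not preserved.
(D) T(x,y) = (-x, y): preserves the norm -- it only permutes the coordinates and/or flips signs, which leaves max(|x|, |y|) unchanged.

Therefore the answer is (D).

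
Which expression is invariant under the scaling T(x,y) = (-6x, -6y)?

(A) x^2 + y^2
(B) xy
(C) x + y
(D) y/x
D

Under the uniform scaling T(x,y) = (-6x, -6y):
Substitute the transformed coordinates into each option and compare with the original:
(A) x^2 + y^2  ->  (-6x)^2 + (-6y)^2 = 36x^2 + 36y^2   [differs from x^2 + y^2: not invariant]
(B) xy  ->  (-6x)(-6y) = 36xy   [differs from xy: not invariant]
(C) x + y  ->  (-6x) + (-6y) = -6x - 6y   [differs from x + y: not invariant]
(D) y/x  ->  (-6y)/(-6x) = y/x   [equals y/x: invariant]

Only option (D), y/x, is unchanged by the transformation.
The common factor -6 cancels in a ratio of coordinates, while sums, products and sums of squares pick up factors of -6 or 36.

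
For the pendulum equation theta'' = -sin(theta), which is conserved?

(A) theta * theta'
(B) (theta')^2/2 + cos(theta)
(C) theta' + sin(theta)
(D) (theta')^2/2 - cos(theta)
D

A first integral I satisfies dI/dt = 0 along every solution. Differentiate each option and use the equation of motion:
(A) d/dt[theta * theta'] = (theta')^2 + theta theta'' = (theta')^2 - theta sin(theta), not identically 0
(B) d/dt[(theta')^2/2 + cos(theta)] = theta' theta'' - sin(theta) theta' = -2 theta' sin(theta), not identically 0
(C) d/dt[theta' + sin(theta)] = theta'' + cos(theta) theta' = -sin(theta) + theta' cos(theta), not identically 0
(D) d/dt[(theta')^2/2 - cos(theta)] = theta' theta'' + sin(theta) theta' = theta'(-sin(theta)) + theta' sin(theta) = 0

Only (D) has zero time-derivative. This is the total energy: kinetic (theta')^2/2 plus potential -cos(theta).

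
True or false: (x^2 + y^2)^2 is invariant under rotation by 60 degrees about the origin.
True

Applying rotation by 60 degrees: x' = x*cos(60 degrees) - y*sin(60 degrees) = x/2 - sqrt(3)y/2, y' = x*sin(60 degrees) + y*cos(60 degrees) = sqrt(3)x/2 + y/2

Substituting into (x^2 + y^2)^2:
((x/2 - sqrt(3)y/2)^2 + (sqrt(3)x/2 + y/2)^2)^2
= x^4 + 2x^2y^2 + y^4 = (x^2 + y^2)^2

This equals the original expression (x^2 + y^2)^2, so it IS invariant.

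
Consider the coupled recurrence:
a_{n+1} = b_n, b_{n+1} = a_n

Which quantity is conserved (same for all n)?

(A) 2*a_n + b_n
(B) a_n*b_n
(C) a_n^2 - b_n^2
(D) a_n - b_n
B

Replace a_n by a_{n+1} = b_n and b_n by b_{n+1} = a_n in each option and simplify:
(A) 2*a_n + b_n  ->  2*(b_n) + (a_n) = a_n + 2*b_n   [not conserved]
(B) a_n*b_n  ->  (b_n)*(a_n) = a_n*b_n   [conserved]
(C) a_n^2 - b_n^2  ->  (b_n)^2 - (a_n)^2 = -a_n^2 + b_n^2   [not conserved]
(D) a_n - b_n  ->  (b_n) - (a_n) = -a_n + b_n   [not conserved]

Only (B) a_n*b_n returns to itself after one step, so it is the conserved quantity.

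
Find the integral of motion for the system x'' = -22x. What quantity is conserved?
E = (x')^2 + 22x^2

Multiply the equation by x':
x' * x'' = -22x * x'
The left side is d/dt[(x')^2/2] and the right side is d/dt[-22x^2/2], so
d/dt[(x')^2/2 + 22x^2/2] = 0, i.e. (x')^2/2 + 22x^2/2 = constant.
Multiplying by 2, the integral of motion is E = (x')^2 + 22x^2.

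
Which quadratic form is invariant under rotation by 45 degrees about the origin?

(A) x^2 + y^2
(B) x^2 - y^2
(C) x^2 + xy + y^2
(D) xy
A

Rotation by 45 degrees sends (x, y) to (sqrt(2)x/2 - sqrt(2)y/2, sqrt(2)x/2 + sqrt(2)y/2).
Substitute the transformed coordinates into each option and compare with the original:
(A) x^2 + y^2  ->  (sqrt(2)x/2 - sqrt(2)y/2)^2 + (sqrt(2)x/2 + sqrt(2)y/2)^2 = x^2 + y^2   [equals x^2 + y^2: invariant]
(B) x^2 - y^2  ->  (sqrt(2)x/2 - sqrt(2)y/2)^2 - (sqrt(2)x/2 + sqrt(2)y/2)^2 = -2xy   [differs from x^2 - y^2: not invariant]
(C) x^2 + xy + y^2  ->  (sqrt(2)x/2 - sqrt(2)y/2)^2 + (sqrt(2)x/2 - sqrt(2)y/2)(sqrt(2)x/2 + sqrt(2)y/2) + (sqrt(2)x/2 + sqrt(2)y/2)^2 = 3x^2/2 + y^2/2   [differs from x^2 + xy + y^2: not invariant]
(D) xy  ->  (sqrt(2)x/2 - sqrt(2)y/2)(sqrt(2)x/2 + sqrt(2)y/2) = x^2/2 - y^2/2   [differs from xy: not invariant]

Only option (A), x^2 + y^2, is unchanged by the transformation.
x^2 + y^2 is the squared distance from the origin, which rotations preserve.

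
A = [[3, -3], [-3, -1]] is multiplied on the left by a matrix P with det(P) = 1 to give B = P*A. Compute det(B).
-12

By the multiplicative property of determinants, det(B) = det(P*A) = det(P) * det(A) = det(A),
so the determinant is invariant under multiplication by any determinant-1 matrix; we just need det(A).

det(A) = (3)(-1) - (-3)(-3) = -3 - 9 = -12

Therefore det(B) = 1 * (-12) = -12.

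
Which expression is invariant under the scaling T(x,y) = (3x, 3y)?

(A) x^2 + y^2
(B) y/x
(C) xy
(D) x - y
B

Under the uniform scaling T(x,y) = (3x, 3y):
Substitute the transformed coordinates into each option and compare with the original:
(A) x^2 + y^2  ->  (3x)^2 + (3y)^2 = 9x^2 + 9y^2   [differs from x^2 + y^2: not invariant]
(B) y/x  ->  (3y)/(3x) = y/x   [equals y/x: invariant]
(C) xy  ->  (3x)(3y) = 9xy   [differs from xy: not invariant]
(D) x - y  ->  (3x) - (3y) = 3x - 3y   [differs from x - y: not invariant]

Only option (B), y/x, is unchanged by the transformation.
The common factor 3 cancels in a ratio of coordinates, while sums, products and sums of squares pick up factors of 3 or 9.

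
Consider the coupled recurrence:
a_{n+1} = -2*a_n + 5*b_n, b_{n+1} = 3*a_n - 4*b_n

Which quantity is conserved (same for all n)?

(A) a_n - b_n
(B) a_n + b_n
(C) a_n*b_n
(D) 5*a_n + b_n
B

Replace a_n by a_{n+1} = -2*a_n + 5*b_n and b_n by b_{n+1} = 3*a_n - 4*b_n in each option and simplify:
(A) a_n - b_n  ->  (-2*a_n + 5*b_n) - (3*a_n - 4*b_n) = -5*a_n + 9*b_n   [not conserved]
(B) a_n + b_n  ->  (-2*a_n + 5*b_n) + (3*a_n - 4*b_n) = a_n + b_n   [conserved]
(C) a_n*b_n  ->  (-2*a_n + 5*b_n)*(3*a_n - 4*b_n) = -6*a_n^2 + 23*a_n*b_n - 20*b_n^2   [not conserved]
(D) 5*a_n + b_n  ->  5*(-2*a_n + 5*b_n) + (3*a_n - 4*b_n) = -7*a_n + 21*b_n   [not conserved]

Only (B) a_n + b_n returns to itself after one step, so it is the conserved quantity.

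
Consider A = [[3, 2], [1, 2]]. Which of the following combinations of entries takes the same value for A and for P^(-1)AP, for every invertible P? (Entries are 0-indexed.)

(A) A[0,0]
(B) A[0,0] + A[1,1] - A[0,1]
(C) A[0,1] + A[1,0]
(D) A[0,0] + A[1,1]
D

A[0,0] + A[1,1] is the trace of A. By the cyclic property of the trace, tr(P^(-1)AP) = tr(APP^(-1)) = tr(A), so it is the same for every matrix similar to A.

The other combinations are not similarity invariants. For example, take P = [[1, 2], [0, 1]] (det P = 1), so P^(-1) = [[1, -2], [0, 1]] and
B = P^(-1)AP = [[1, 0], [1, 4]].
Evaluating each option on A and on B:
(A) A[0,0]: 3 for A, 1 for B -> changes
(B) A[0,0] + A[1,1] - A[0,1]: 3 for A, 5 for B -> changes
(C) A[0,1] + A[1,0]: 3 for A, 1 for B -> changes
(D) A[0,0] + A[1,1]: 5 for A, 5 for B -> unchanged

Only (D) A[0,0] + A[1,1] = 5 survives (and it does so for every P, not just this one), so it is the invariant.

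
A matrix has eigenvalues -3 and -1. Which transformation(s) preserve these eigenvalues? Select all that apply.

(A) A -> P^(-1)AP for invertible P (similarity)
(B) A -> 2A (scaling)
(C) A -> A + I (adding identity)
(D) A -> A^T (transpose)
A and D

Eigenvalues are preserved by:
1. Similarity transformations: A -> P^(-1)AP (same characteristic polynomial)
2. Transpose: A^T has the same eigenvalues as A

Eigenvalues are NOT preserved by:
- Adding identity: eigenvalues become -3+1, -1+1
- Scaling: eigenvalues become -6, -2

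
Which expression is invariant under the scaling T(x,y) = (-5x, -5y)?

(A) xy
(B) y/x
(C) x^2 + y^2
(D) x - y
B

Under the uniform scaling T(x,y) = (-5x, -5y):
Substitute the transformed coordinates into each option and compare with the original:
(A) xy  ->  (-5x)(-5y) = 25xy   [differs from xy: not invariant]
(B) y/x  ->  (-5y)/(-5x) = y/x   [equals y/x: invariant]
(C) x^2 + y^2  ->  (-5x)^2 + (-5y)^2 = 25x^2 + 25y^2   [differs from x^2 + y^2: not invariant]
(D) x - y  ->  (-5x) - (-5y) = -5x + 5y   [differs from x - y: not invariant]

Only option (B), y/x, is unchanged by the transformation.
The common factor -5 cancels in a ratio of coordinates, while sums, products and sums of squares pick up factors of -5 or 25.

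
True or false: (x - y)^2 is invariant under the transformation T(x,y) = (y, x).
True

Substitute T(x,y) = (y, x) into the expression and compare with the original.

Original: (x - y)^2
After applying T: ((y) - (x))^2 = x^2 - 2xy + y^2

This is identical to the original (x - y)^2, so the expression is invariant.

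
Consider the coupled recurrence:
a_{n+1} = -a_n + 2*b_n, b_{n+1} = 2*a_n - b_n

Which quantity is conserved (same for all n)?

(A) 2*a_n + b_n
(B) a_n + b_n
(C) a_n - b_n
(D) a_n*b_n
B

Replace a_n by a_{n+1} = -a_n + 2*b_n and b_n by b_{n+1} = 2*a_n - b_n in each option and simplify:
(A) 2*a_n + b_n  ->  2*(-a_n + 2*b_n) + (2*a_n - b_n) = 3*b_n   [not conserved]
(B) a_n + b_n  ->  (-a_n + 2*b_n) + (2*a_n - b_n) = a_n + b_n   [conserved]
(C) a_n - b_n  ->  (-a_n + 2*b_n) - (2*a_n - b_n) = -3*a_n + 3*b_n   [not conserved]
(D) a_n*b_n  ->  (-a_n + 2*b_n)*(2*a_n - b_n) = -2*a_n^2 + 5*a_n*b_n - 2*b_n^2   [not conserved]

Only (B) a_n + b_n returns to itself after one step, so it is the conserved quantity.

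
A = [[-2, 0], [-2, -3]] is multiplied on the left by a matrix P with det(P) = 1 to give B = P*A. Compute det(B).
6

By the multiplicative property of determinants, det(B) = det(P*A) = det(P) * det(A) = det(A),
so the determinant is invariant under multiplication by any determinant-1 matrix; we just need det(A).

det(A) = (-2)(-3) - (0)(-2) = 6 - 0 = 6

Therefore det(B) = 1 * 6 = 6.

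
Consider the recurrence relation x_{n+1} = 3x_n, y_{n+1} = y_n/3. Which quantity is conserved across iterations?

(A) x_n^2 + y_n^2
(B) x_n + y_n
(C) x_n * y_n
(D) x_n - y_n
C

For the recurrence x_{n+1} = 3x_n, y_{n+1} = y_n/3:

x_{n+1} * y_{n+1} = (3x_n) * (y_n/3) = x_n * y_n
The product is conserved.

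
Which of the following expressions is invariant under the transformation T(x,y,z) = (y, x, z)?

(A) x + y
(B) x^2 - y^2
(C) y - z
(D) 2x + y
A

Apply T(x,y,z) = (y, x, z) to each option, i.e. replace (x, y, z) by the transformed coordinates.
Substitute the transformed coordinates into each option and compare with the original:
(A) x + y  ->  (y) + (x) = x + y   [equals x + y: invariant]
(B) x^2 - y^2  ->  (y)^2 - (x)^2 = -x^2 + y^2   [differs from x^2 - y^2: not invariant]
(C) y - z  ->  (x) - (z) = x - z   [differs from y - z: not invariant]
(D) 2x + y  ->  2(y) + (x) = x + 2y   [differs from 2x + y: not invariant]

Only option (A), x + y, is unchanged by the transformation.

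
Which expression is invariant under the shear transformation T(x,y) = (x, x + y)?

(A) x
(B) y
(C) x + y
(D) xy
A

Under the shear T(x,y) = (x, x + y):
Substitute the transformed coordinates into each option and compare with the original:
(A) x  ->  (x) = x   [equals x: invariant]
(B) y  ->  (x + y) = x + y   [differs from y: not invariant]
(C) x + y  ->  (x) + (x + y) = 2x + y   [differs from x + y: not invariant]
(D) xy  ->  (x)(x + y) = x^2 + xy   [differs from xy: not invariant]

Only option (A), x, is unchanged by the transformation.
A vertical shear moves points parallel to the y-axis, so the x-coordinate (and any function of x alone) is unchanged.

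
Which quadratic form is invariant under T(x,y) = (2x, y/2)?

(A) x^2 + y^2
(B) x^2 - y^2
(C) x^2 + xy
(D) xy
D

T multiplies x by 2 and divides y by 2.
Substitute the transformed coordinates into each option and compare with the original:
(A) x^2 + y^2  ->  (2x)^2 + (y/2)^2 = 4x^2 + y^2/4   [differs from x^2 + y^2: not invariant]
(B) x^2 - y^2  ->  (2x)^2 - (y/2)^2 = 4x^2 - y^2/4   [differs from x^2 - y^2: not invariant]
(C) x^2 + xy  ->  (2x)^2 + (2x)(y/2) = 4x^2 + xy   [differs from x^2 + xy: not invariant]
(D) xy  ->  (2x)(y/2) = xy   [equals xy: invariant]

Only option (D), xy, is unchanged by the transformation.
The factors 2 and 1/2 cancel only in the pure product xy.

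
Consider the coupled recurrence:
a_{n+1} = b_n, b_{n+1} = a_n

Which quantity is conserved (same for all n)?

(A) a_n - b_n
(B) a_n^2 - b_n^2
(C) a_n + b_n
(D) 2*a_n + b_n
C

Replace a_n by a_{n+1} = b_n and b_n by b_{n+1} = a_n in each option and simplify:
(A) a_n - b_n  ->  (b_n) - (a_n) = -a_n + b_n   [not conserved]
(B) a_n^2 - b_n^2  ->  (b_n)^2 - (a_n)^2 = -a_n^2 + b_n^2   [not conserved]
(C) a_n + b_n  ->  (b_n) + (a_n) = a_n + b_n   [conserved]
(D) 2*a_n + b_n  ->  2*(b_n) + (a_n) = a_n + 2*b_n   [not conserved]

Only (C) a_n + b_n returns to itself after one step, so it is the conserved quantity.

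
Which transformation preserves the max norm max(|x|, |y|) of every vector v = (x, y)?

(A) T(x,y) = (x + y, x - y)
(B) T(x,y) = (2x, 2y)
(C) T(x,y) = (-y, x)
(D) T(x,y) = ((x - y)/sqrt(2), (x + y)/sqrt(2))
C

A transformation preserves a norm if ||T(v)|| = ||v|| for every v; a single vector where the norm changes rules an option out.

(A) T(x,y) = (x + y, x - y): v = (1, 1) has norm max(|1|, |1|) = 1, but T(v) = (2, 0) has norm 2 -- not preserved.
(B) T(x,y) = (2x, 2y): v = (1, 0) has norm max(|1|, |0|) = 1, but T(v) = (2, 0) has norm 2 -- not preserved.
(C) T(x,y) = (-y, x): preserves the norm -- it only permutes the coordinates and/or flips signs, which leaves max(|x|, |y|) unchanged.
(D) T(x,y) = ((x - y)/sqrt(2), (x + y)/sqrt(2)): v = (1, 0) has norm max(|1|, |0|) = 1, but T(v) = (sqrt(2)/2, sqrt(2)/2) has norm sqrt(2)/2 -- not preserved.

Therefore the answer is (C).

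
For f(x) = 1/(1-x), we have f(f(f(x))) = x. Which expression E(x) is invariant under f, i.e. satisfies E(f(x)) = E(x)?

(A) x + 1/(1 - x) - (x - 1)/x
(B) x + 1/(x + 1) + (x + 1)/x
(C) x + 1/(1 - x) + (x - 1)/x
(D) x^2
C

Replace x by f(x) = 1/(1 - x) in each option and simplify. As a quick numerical cross-check, also compare E(3) with E(f(3)) = E(-1/2).

(A) x + 1/(1 - x) - (x - 1)/x  ->  (1/(1 - x)) + 1/(1 - (1/(1 - x))) - ((1/(1 - x)) - 1)/(1/(1 - x)) = (x^2(1 - x) - x + (x - 1)^2)/(x(x - 1)); check: E(3) = 11/6 but E(-1/2) = -17/6.   [not invariant]
(B) x + 1/(x + 1) + (x + 1)/x  ->  (1/(1 - x)) + 1/((1/(1 - x)) + 1) + ((1/(1 - x)) + 1)/(1/(1 - x)) = (-x^3 + 6x^2 - 11x + 7)/(x^2 - 3x + 2); check: E(3) = 55/12 but E(-1/2) = 1/2.   [not invariant]
(C) x + 1/(1 - x) + (x - 1)/x  ->  (1/(1 - x)) + 1/(1 - (1/(1 - x))) + ((1/(1 - x)) - 1)/(1/(1 - x)), which simplifies back to x + 1/(1 - x) + (x - 1)/x; check: E(3) = 19/6, E(-1/2) = 19/6.   [invariant]
(D) x^2  ->  (1/(1 - x))^2 = (x - 1)^(-2); check: E(3) = 9 but E(-1/2) = 1/4.   [not invariant]

Only (C) is unchanged. Indeed f(f(x)) = 1/(1 - 1/(1-x)) = (1-x)/(-x) = (x-1)/x, so E(x) = x + f(x) + f(f(x)) is the sum over the whole 3-cycle; applying f just permutes the three terms cyclically (x -> f(x) -> f(f(x)) -> x), leaving the sum unchanged.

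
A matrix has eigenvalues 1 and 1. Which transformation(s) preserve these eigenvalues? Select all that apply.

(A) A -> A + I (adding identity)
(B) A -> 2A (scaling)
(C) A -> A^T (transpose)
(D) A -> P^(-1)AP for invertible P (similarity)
C and D

Eigenvalues are preserved by:
1. Similarity transformations: A -> P^(-1)AP (same characteristic polynomial)
2. Transpose: A^T has the same eigenvalues as A

Eigenvalues are NOT preserved by:
- Adding identity: eigenvalues become 1+1, 1+1
- Scaling: eigenvalues become 2, 2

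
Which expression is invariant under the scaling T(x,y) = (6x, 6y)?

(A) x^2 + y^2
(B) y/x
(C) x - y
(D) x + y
B

Under the uniform scaling T(x,y) = (6x, 6y):
Substitute the transformed coordinates into each option and compare with the original:
(A) x^2 + y^2  ->  (6x)^2 + (6y)^2 = 36x^2 + 36y^2   [differs from x^2 + y^2: not invariant]
(B) y/x  ->  (6y)/(6x) = y/x   [equals y/x: invariant]
(C) x - y  ->  (6x) - (6y) = 6x - 6y   [differs from x - y: not invariant]
(D) x + y  ->  (6x) + (6y) = 6x + 6y   [differs from x + y: not invariant]

Only option (B), y/x, is unchanged by the transformation.
The common factor 6 cancels in a ratio of coordinates, while sums, products and sums of squares pick up factors of 6 or 36.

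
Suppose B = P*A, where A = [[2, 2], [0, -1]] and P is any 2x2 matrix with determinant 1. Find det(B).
-2

By the multiplicative property of determinants, det(B) = det(P*A) = det(P) * det(A) = det(A),
so the determinant is invariant under multiplication by any determinant-1 matrix; we just need det(A).

det(A) = (2)(-1) - (2)(0) = -2 - 0 = -2

Therefore det(B) = 1 * (-2) = -2.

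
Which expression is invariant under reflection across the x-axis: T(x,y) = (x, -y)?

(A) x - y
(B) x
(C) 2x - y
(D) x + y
B

The map is reflection across the x-axis: T(x,y) = (x, -y).
Substitute the transformed coordinates into each option and compare with the original:
(A) x - y  ->  (x) - (-y) = x + y   [differs from x - y: not invariant]
(B) x  ->  (x) = x   [equals x: invariant]
(C) 2x - y  ->  2(x) - (-y) = 2x + y   [differs from 2x - y: not invariant]
(D) x + y  ->  (x) + (-y) = x - y   [differs from x + y: not invariant]

Only option (B), x, is unchanged by the transformation.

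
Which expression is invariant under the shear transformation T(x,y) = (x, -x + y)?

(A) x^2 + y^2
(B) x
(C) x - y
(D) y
B

Under the shear T(x,y) = (x, -x + y):
Substitute the transformed coordinates into each option and compare with the original:
(A) x^2 + y^2  ->  (x)^2 + (-x + y)^2 = 2x^2 - 2xy + y^2   [differs from x^2 + y^2: not invariant]
(B) x  ->  (x) = x   [equals x: invariant]
(C) x - y  ->  (x) - (-x + y) = 2x - y   [differs from x - y: not invariant]
(D) y  ->  (-x + y) = -x + y   [differs from y: not invariant]

Only option (B), x, is unchanged by the transformation.
A vertical shear moves points parallel to the y-axis, so the x-coordinate (and any function of x alone) is unchanged.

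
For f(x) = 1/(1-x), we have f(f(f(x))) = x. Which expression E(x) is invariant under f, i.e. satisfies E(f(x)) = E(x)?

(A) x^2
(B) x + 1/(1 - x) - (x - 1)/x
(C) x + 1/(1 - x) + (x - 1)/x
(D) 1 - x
C

Replace x by f(x) = 1/(1 - x) in each option and simplify. As a quick numerical cross-check, also compare E(3) with E(f(3)) = E(-1/2).

(A) x^2  ->  (1/(1 - x))^2 = (x - 1)^(-2); check: E(3) = 9 but E(-1/2) = 1/4.   [not invariant]
(B) x + 1/(1 - x) - (x - 1)/x  ->  (1/(1 - x)) + 1/(1 - (1/(1 - x))) - ((1/(1 - x)) - 1)/(1/(1 - x)) = (x^2(1 - x) - x + (x - 1)^2)/(x(x - 1)); check: E(3) = 11/6 but E(-1/2) = -17/6.   [not invariant]
(C) x + 1/(1 - x) + (x - 1)/x  ->  (1/(1 - x)) + 1/(1 - (1/(1 - x))) + ((1/(1 - x)) - 1)/(1/(1 - x)), which simplifies back to x + 1/(1 - x) + (x - 1)/x; check: E(3) = 19/6, E(-1/2) = 19/6.   [invariant]
(D) 1 - x  ->  1 - (1/(1 - x)) = x/(x - 1); check: E(3) = -2 but E(-1/2) = 3/2.   [not invariant]

Only (C) is unchanged. Indeed f(f(x)) = 1/(1 - 1/(1-x)) = (1-x)/(-x) = (x-1)/x, so E(x) = x + f(x) + f(f(x)) is the sum over the whole 3-cycle; applying f just permutes the three terms cyclically (x -> f(x) -> f(f(x)) -> x), leaving the sum unchanged.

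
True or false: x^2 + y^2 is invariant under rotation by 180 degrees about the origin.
True

Applying rotation by 180 degrees: x' = x*cos(180 degrees) - y*sin(180 degrees) = -x, y' = x*sin(180 degrees) + y*cos(180 degrees) = -y

Substituting into x^2 + y^2:
(-x)^2 + (-y)^2
= x^2 + y^2

This equals the original expression x^2 + y^2, so it IS invariant.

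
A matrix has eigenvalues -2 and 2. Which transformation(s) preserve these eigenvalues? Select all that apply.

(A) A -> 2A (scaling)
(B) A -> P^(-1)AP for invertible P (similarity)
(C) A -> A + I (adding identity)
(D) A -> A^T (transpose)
B and D

Eigenvalues are preserved by:
1. Similarity transformations: A -> P^(-1)AP (same characteristic polynomial)
2. Transpose: A^T has the same eigenvalues as A

Eigenvalues are NOT preserved by:
- Adding identity: eigenvalues become -2+1, 2+1
- Scaling: eigenvalues become -4, 4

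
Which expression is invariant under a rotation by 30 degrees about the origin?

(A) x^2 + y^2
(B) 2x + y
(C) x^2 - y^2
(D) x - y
A

A rotation by 30 degrees sends (x, y) to (sqrt(3)x/2 - y/2, x/2 + sqrt(3)y/2).
Substitute the transformed coordinates into each option and compare with the original:
(A) x^2 + y^2  ->  (sqrt(3)x/2 - y/2)^2 + (x/2 + sqrt(3)y/2)^2 = x^2 + y^2   [equals x^2 + y^2: invariant]
(B) 2x + y  ->  2(sqrt(3)x/2 - y/2) + (x/2 + sqrt(3)y/2) = x/2 + sqrt(3)x - y + sqrt(3)y/2   [differs from 2x + y: not invariant]
(C) x^2 - y^2  ->  (sqrt(3)x/2 - y/2)^2 - (x/2 + sqrt(3)y/2)^2 = x^2/2 - sqrt(3)xy - y^2/2   [differs from x^2 - y^2: not invariant]
(D) x - y  ->  (sqrt(3)x/2 - y/2) - (x/2 + sqrt(3)y/2) = -x/2 + sqrt(3)x/2 - sqrt(3)y/2 - y/2   [differs from x - y: not invariant]

Only option (A), x^2 + y^2, is unchanged by the transformation.
Geometrically, x^2 + y^2 is the squared distance from the origin, which every rotation about the origin preserves.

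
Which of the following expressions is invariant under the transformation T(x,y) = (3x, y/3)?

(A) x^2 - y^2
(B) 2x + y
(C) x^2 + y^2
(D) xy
D

An expression E(x,y) is invariant under T if E(T(x,y)) = E(x,y). Here T(x,y) = (3x, y/3).
Substitute the transformed coordinates into each option and compare with the original:
(A) x^2 - y^2  ->  (3x)^2 - (y/3)^2 = 9x^2 - y^2/9   [differs from x^2 - y^2: not invariant]
(B) 2x + y  ->  2(3x) + (y/3) = 6x + y/3   [differs from 2x + y: not invariant]
(C) x^2 + y^2  ->  (3x)^2 + (y/3)^2 = 9x^2 + y^2/9   [differs from x^2 + y^2: not invariant]
(D) xy  ->  (3x)(y/3) = xy   [equals xy: invariant]

Only option (D), xy, is unchanged by the transformation.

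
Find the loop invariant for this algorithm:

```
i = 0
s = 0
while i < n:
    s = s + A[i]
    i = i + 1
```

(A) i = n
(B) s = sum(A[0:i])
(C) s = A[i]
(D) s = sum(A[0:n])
B

A loop invariant must hold before the first iteration and be re-established by every execution of the body.

(B) s = sum(A[0:i]): Initially i = 0 and s = 0 = sum of the empty slice A[0:0]. If s = sum(A[0:i]) holds at the top of an iteration, the body sets s to sum(A[0:i]) + A[i] = sum(A[0:i+1]) and then i to i+1, so s = sum(A[0:i]) holds again. At exit i = n, giving s = sum(A[0:n]).

The other options fail:
(A) i = n: false initially (i = 0); it is the exit condition, not an invariant.
(C) s = A[i]: after the first iteration s = A[0] but i = 1, so s = A[i] compares s with the wrong element (and fails in general).
(D) s = sum(A[0:n]): false before the loop (s = 0, not the full sum) -- it only becomes true at exit.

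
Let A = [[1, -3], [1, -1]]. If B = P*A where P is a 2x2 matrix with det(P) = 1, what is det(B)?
2

By the multiplicative property of determinants, det(B) = det(P*A) = det(P) * det(A) = det(A),
so the determinant is invariant under multiplication by any determinant-1 matrix; we just need det(A).

det(A) = (1)(-1) - (-3)(1) = -1 - (-3) = 2

Therefore det(B) = 1 * 2 = 2.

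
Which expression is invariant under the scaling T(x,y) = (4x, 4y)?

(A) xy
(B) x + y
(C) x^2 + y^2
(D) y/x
D

Under the uniform scaling T(x,y) = (4x, 4y):
Substitute the transformed coordinates into each option and compare with the original:
(A) xy  ->  (4x)(4y) = 16xy   [differs from xy: not invariant]
(B) x + y  ->  (4x) + (4y) = 4x + 4y   [differs from x + y: not invariant]
(C) x^2 + y^2  ->  (4x)^2 + (4y)^2 = 16x^2 + 16y^2   [differs from x^2 + y^2: not invariant]
(D) y/x  ->  (4y)/(4x) = y/x   [equals y/x: invariant]

Only option (D), y/x, is unchanged by the transformation.
The common factor 4 cancels in a ratio of coordinates, while sums, products and sums of squares pick up factors of 4 or 16.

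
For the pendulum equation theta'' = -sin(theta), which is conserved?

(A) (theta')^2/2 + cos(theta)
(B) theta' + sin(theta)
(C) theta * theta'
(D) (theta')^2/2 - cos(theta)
D

A first integral I satisfies dI/dt = 0 along every solution. Differentiate each option and use the equation of motion:
(A) d/dt[(theta')^2/2 + cos(theta)] = theta' theta'' - sin(theta) theta' = -2 theta' sin(theta), not identically 0
(B) d/dt[theta' + sin(theta)] = theta'' + cos(theta) theta' = -sin(theta) + theta' cos(theta), not identically 0
(C) d/dt[theta * theta'] = (theta')^2 + theta theta'' = (theta')^2 - theta sin(theta), not identically 0
(D) d/dt[(theta')^2/2 - cos(theta)] = theta' theta'' + sin(theta) theta' = theta'(-sin(theta)) + theta' sin(theta) = 0

Only (D) has zero time-derivative. This is the total energy: kinetic (theta')^2/2 plus potential -cos(theta).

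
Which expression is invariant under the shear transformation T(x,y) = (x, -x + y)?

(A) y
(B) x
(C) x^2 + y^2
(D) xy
B

Under the shear T(x,y) = (x, -x + y):
Substitute the transformed coordinates into each option and compare with the original:
(A) y  ->  (-x + y) = -x + y   [differs from y: not invariant]
(B) x  ->  (x) = x   [equals x: invariant]
(C) x^2 + y^2  ->  (x)^2 + (-x + y)^2 = 2x^2 - 2xy + y^2   [differs from x^2 + y^2: not invariant]
(D) xy  ->  (x)(-x + y) = -x^2 + xy   [differs from xy: not invariant]

Only option (B), x, is unchanged by the transformation.
A vertical shear moves points parallel to the y-axis, so the x-coordinate (and any function of x alone) is unchanged.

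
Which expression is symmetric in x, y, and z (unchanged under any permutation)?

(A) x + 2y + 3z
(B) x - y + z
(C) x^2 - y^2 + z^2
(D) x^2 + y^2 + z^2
D

A symmetric expression is unchanged when the variables are permuted; here the transformation to test is the swap (x, y) -> (y, x).
A symmetric expression must survive every permutation; the single swap x <-> y already eliminates the distractors, and the keyed expression is also unchanged by x <-> z and y <-> z (each variable enters it in exactly the same way).
Substitute the transformed coordinates into each option and compare with the original:
(A) x + 2y + 3z  ->  (y) + 2(x) + 3z = 2x + y + 3z   [differs from x + 2y + 3z: not invariant]
(B) x - y + z  ->  (y) - (x) + z = -x + y + z   [differs from x - y + z: not invariant]
(C) x^2 - y^2 + z^2  ->  (y)^2 - (x)^2 + z^2 = -x^2 + y^2 + z^2   [differs from x^2 - y^2 + z^2: not invariant]
(D) x^2 + y^2 + z^2  ->  (y)^2 + (x)^2 + z^2 = x^2 + y^2 + z^2   [equals x^2 + y^2 + z^2: invariant]

Only option (D), x^2 + y^2 + z^2, is unchanged by the transformation.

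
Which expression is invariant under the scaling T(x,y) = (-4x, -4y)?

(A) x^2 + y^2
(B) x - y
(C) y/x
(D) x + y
C

Under the uniform scaling T(x,y) = (-4x, -4y):
Substitute the transformed coordinates into each option and compare with the original:
(A) x^2 + y^2  ->  (-4x)^2 + (-4y)^2 = 16x^2 + 16y^2   [differs from x^2 + y^2: not invariant]
(B) x - y  ->  (-4x) - (-4y) = -4x + 4y   [differs from x - y: not invariant]
(C) y/x  ->  (-4y)/(-4x) = y/x   [equals y/x: invariant]
(D) x + y  ->  (-4x) + (-4y) = -4x - 4y   [differs from x + y: not invariant]

Only option (C), y/x, is unchanged by the transformation.
The common factor -4 cancels in a ratio of coordinates, while sums, products and sums of squares pick up factors of -4 or 16.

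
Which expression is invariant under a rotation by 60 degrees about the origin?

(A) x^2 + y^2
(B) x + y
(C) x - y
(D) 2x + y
A

A rotation by 60 degrees sends (x, y) to (x/2 - sqrt(3)y/2, sqrt(3)x/2 + y/2).
Substitute the transformed coordinates into each option and compare with the original:
(A) x^2 + y^2  ->  (x/2 - sqrt(3)y/2)^2 + (sqrt(3)x/2 + y/2)^2 = x^2 + y^2   [equals x^2 + y^2: invariant]
(B) x + y  ->  (x/2 - sqrt(3)y/2) + (sqrt(3)x/2 + y/2) = x/2 + sqrt(3)x/2 - sqrt(3)y/2 + y/2   [differs from x + y: not invariant]
(C) x - y  ->  (x/2 - sqrt(3)y/2) - (sqrt(3)x/2 + y/2) = -sqrt(3)x/2 + x/2 - sqrt(3)y/2 - y/2   [differs from x - y: not invariant]
(D) 2x + y  ->  2(x/2 - sqrt(3)y/2) + (sqrt(3)x/2 + y/2) = sqrt(3)x/2 + x - sqrt(3)y + y/2   [differs from 2x + y: not invariant]

Only option (A), x^2 + y^2, is unchanged by the transformation.
Geometrically, x^2 + y^2 is the squared distance from the origin, which every rotation about the origin preserves.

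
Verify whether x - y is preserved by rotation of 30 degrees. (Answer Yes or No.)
No

Applying rotation by 30 degrees: x' = x*cos(30 degrees) - y*sin(30 degrees) = sqrt(3)x/2 - y/2, y' = x*sin(30 degrees) + y*cos(30 degrees) = x/2 + sqrt(3)y/2

Substituting into x - y:
(sqrt(3)x/2 - y/2) - (x/2 + sqrt(3)y/2)
= -x/2 + sqrt(3)x/2 - sqrt(3)y/2 - y/2

This differs from the original expression x - y, so it is NOT invariant.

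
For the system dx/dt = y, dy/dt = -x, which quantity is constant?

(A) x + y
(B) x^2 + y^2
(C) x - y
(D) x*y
B

A first integral I satisfies dI/dt = 0 along every solution. Differentiate each option and use the equation of motion:
(A) d/dt[x + y] = y + (-x) = y - x, not identically 0
(B) d/dt[x^2 + y^2] = 2x*dx/dt + 2y*dy/dt = 2x*y + 2y*(-x) = 0
(C) d/dt[x - y] = y - (-x) = x + y, not identically 0
(D) d/dt[x*y] = (dx/dt)y + x(dy/dt) = y^2 - x^2, not identically 0

Only (B) has zero time-derivative. So x^2 + y^2 (the squared radius; trajectories are circles) is the conserved quantity.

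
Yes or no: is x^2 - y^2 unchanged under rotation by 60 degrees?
No

Applying rotation by 60 degrees: x' = x*cos(60 degrees) - y*sin(60 degrees) = x/2 - sqrt(3)y/2, y' = x*sin(60 degrees) + y*cos(60 degrees) = sqrt(3)x/2 + y/2

Substituting into x^2 - y^2:
(x/2 - sqrt(3)y/2)^2 - (sqrt(3)x/2 + y/2)^2
= -x^2/2 - sqrt(3)xy + y^2/2

This differs from the original expression x^2 - y^2, so it is NOT invariant.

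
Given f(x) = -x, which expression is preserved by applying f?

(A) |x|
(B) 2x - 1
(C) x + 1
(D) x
A

For f(x) = -x:
Applying f replaces x by -x. Since |-x| = |x|, the absolute value is unchanged by f, whereas x -> -x, 2x - 1 -> -2x - 1 and x + 1 -> -x + 1 all change.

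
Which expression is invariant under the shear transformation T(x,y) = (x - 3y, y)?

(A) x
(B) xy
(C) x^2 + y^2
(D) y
D

Under the shear T(x,y) = (x - 3y, y):
Substitute the transformed coordinates into each option and compare with the original:
(A) x  ->  (x - 3y) = x - 3y   [differs from x: not invariant]
(B) xy  ->  (x - 3y)(y) = xy - 3y^2   [differs from xy: not invariant]
(C) x^2 + y^2  ->  (x - 3y)^2 + (y)^2 = x^2 - 6xy + 10y^2   [differs from x^2 + y^2: not invariant]
(D) y  ->  (y) = y   [equals y: invariant]

Only option (D), y, is unchanged by the transformation.
A horizontal shear moves points parallel to the x-axis, so the y-coordinate (and any function of y alone) is unchanged.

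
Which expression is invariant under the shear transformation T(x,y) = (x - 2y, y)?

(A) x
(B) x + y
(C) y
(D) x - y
C

Under the shear T(x,y) = (x - 2y, y):
Substitute the transformed coordinates into each option and compare with the original:
(A) x  ->  (x - 2y) = x - 2y   [differs from x: not invariant]
(B) x + y  ->  (x - 2y) + (y) = x - y   [differs from x + y: not invariant]
(C) y  ->  (y) = y   [equals y: invariant]
(D) x - y  ->  (x - 2y) - (y) = x - 3y   [differs from x - y: not invariant]

Only option (C), y, is unchanged by the transformation.
A horizontal shear moves points parallel to the x-axis, so the y-coordinate (and any function of y alone) is unchanged.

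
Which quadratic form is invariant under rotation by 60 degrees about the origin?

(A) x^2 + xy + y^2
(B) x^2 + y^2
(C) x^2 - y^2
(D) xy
B

Rotation by 60 degrees sends (x, y) to (x/2 - sqrt(3)y/2, sqrt(3)x/2 + y/2).
Substitute the transformed coordinates into each option and compare with the original:
(A) x^2 + xy + y^2  ->  (x/2 - sqrt(3)y/2)^2 + (x/2 - sqrt(3)y/2)(sqrt(3)x/2 + y/2) + (sqrt(3)x/2 + y/2)^2 = sqrt(3)x^2/4 + x^2 - xy/2 - sqrt(3)y^2/4 + y^2   [differs from x^2 + xy + y^2: not invariant]
(B) x^2 + y^2  ->  (x/2 - sqrt(3)y/2)^2 + (sqrt(3)x/2 + y/2)^2 = x^2 + y^2   [equals x^2 + y^2: invariant]
(C) x^2 - y^2  ->  (x/2 - sqrt(3)y/2)^2 - (sqrt(3)x/2 + y/2)^2 = -x^2/2 - sqrt(3)xy + y^2/2   [differs from x^2 - y^2: not invariant]
(D) xy  ->  (x/2 - sqrt(3)y/2)(sqrt(3)x/2 + y/2) = sqrt(3)x^2/4 - xy/2 - sqrt(3)y^2/4   [differs from xy: not invariant]

Only option (B), x^2 + y^2, is unchanged by the transformation.
x^2 + y^2 is the squared distance from the origin, which rotations preserve.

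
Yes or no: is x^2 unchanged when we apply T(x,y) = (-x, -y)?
Yes

Substitute T(x,y) = (-x, -y) into the expression and compare with the original.

Original: x^2
After applying T: (-x)^2 = x^2

This is identical to the original x^2, so the expression is invariant.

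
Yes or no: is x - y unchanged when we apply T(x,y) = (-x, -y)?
No

Substitute T(x,y) = (-x, -y) into the expression and compare with the original.

Original: x - y
After applying T: (-x) - (-y) = -x + y

This differs from the original x - y (difference: -2x + 2y), so the expression is NOT invariant.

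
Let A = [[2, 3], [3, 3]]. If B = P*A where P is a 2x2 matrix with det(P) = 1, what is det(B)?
-3

By the multiplicative property of determinants, det(B) = det(P*A) = det(P) * det(A) = det(A),
so the determinant is invariant under multiplication by any determinant-1 matrix; we just need det(A).

det(A) = (2)(3) - (3)(3) = 6 - 9 = -3

Therefore det(B) = 1 * (-3) = -3.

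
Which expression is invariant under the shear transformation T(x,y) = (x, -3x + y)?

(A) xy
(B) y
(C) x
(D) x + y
C

Under the shear T(x,y) = (x, -3x + y):
Substitute the transformed coordinates into each option and compare with the original:
(A) xy  ->  (x)(-3x + y) = -3x^2 + xy   [differs from xy: not invariant]
(B) y  ->  (-3x + y) = -3x + y   [differs from y: not invariant]
(C) x  ->  (x) = x   [equals x: invariant]
(D) x + y  ->  (x) + (-3x + y) = -2x + y   [differs from x + y: not invariant]

Only option (C), x, is unchanged by the transformation.
A vertical shear moves points parallel to the y-axis, so the x-coordinate (and any function of x alone) is unchanged.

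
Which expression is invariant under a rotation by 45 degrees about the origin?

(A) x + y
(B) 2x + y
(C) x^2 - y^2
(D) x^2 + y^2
D

A rotation by 45 degrees sends (x, y) to (sqrt(2)x/2 - sqrt(2)y/2, sqrt(2)x/2 + sqrt(2)y/2).
Substitute the transformed coordinates into each option and compare with the original:
(A) x + y  ->  (sqrt(2)x/2 - sqrt(2)y/2) + (sqrt(2)x/2 + sqrt(2)y/2) = sqrt(2)x   [differs from x + y: not invariant]
(B) 2x + y  ->  2(sqrt(2)x/2 - sqrt(2)y/2) + (sqrt(2)x/2 + sqrt(2)y/2) = 3sqrt(2)x/2 - sqrt(2)y/2   [differs from 2x + y: not invariant]
(C) x^2 - y^2  ->  (sqrt(2)x/2 - sqrt(2)y/2)^2 - (sqrt(2)x/2 + sqrt(2)y/2)^2 = -2xy   [differs from x^2 - y^2: not invariant]
(D) x^2 + y^2  ->  (sqrt(2)x/2 - sqrt(2)y/2)^2 + (sqrt(2)x/2 + sqrt(2)y/2)^2 = x^2 + y^2   [equals x^2 + y^2: invariant]

Only option (D), x^2 + y^2, is unchanged by the transformation.
Geometrically, x^2 + y^2 is the squared distance from the origin, which every rotation about the origin preserves.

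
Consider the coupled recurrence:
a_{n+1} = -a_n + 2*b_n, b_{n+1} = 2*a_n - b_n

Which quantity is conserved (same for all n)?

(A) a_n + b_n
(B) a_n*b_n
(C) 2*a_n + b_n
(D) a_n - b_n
A

Replace a_n by a_{n+1} = -a_n + 2*b_n and b_n by b_{n+1} = 2*a_n - b_n in each option and simplify:
(A) a_n + b_n  ->  (-a_n + 2*b_n) + (2*a_n - b_n) = a_n + b_n   [conserved]
(B) a_n*b_n  ->  (-a_n + 2*b_n)*(2*a_n - b_n) = -2*a_n^2 + 5*a_n*b_n - 2*b_n^2   [not conserved]
(C) 2*a_n + b_n  ->  2*(-a_n + 2*b_n) + (2*a_n - b_n) = 3*b_n   [not conserved]
(D) a_n - b_n  ->  (-a_n + 2*b_n) - (2*a_n - b_n) = -3*a_n + 3*b_n   [not conserved]

Only (A) a_n + b_n returns to itself after one step, so it is the conserved quantity.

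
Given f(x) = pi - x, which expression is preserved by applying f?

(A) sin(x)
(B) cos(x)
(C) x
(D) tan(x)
A

For f(x) = pi - x:
sin(pi - x) = sin(x), so sine is invariant under this transformation.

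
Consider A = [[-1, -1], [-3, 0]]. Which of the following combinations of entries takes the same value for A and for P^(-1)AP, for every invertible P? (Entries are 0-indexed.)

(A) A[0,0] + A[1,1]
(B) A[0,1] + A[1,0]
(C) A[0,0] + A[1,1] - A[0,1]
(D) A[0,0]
A

A[0,0] + A[1,1] is the trace of A. By the cyclic property of the trace, tr(P^(-1)AP) = tr(APP^(-1)) = tr(A), so it is the same for every matrix similar to A.

The other combinations are not similarity invariants. For example, take P = [[1, -1], [0, 1]] (det P = 1), so P^(-1) = [[1, 1], [0, 1]] and
B = P^(-1)AP = [[-4, 3], [-3, 3]].
Evaluating each option on A and on B:
(A) A[0,0] + A[1,1]: -1 for A, -1 for B -> unchanged
(B) A[0,1] + A[1,0]: -4 for A, 0 for B -> changes
(C) A[0,0] + A[1,1] - A[0,1]: 0 for A, -4 for B -> changes
(D) A[0,0]: -1 for A, -4 for B -> changes

Only (A) A[0,0] + A[1,1] = -1 survives (and it does so for every P, not just this one), so it is the invariant.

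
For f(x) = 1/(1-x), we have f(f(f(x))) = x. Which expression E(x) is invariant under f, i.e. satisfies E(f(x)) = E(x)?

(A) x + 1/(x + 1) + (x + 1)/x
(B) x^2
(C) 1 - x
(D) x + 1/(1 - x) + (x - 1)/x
D

Replace x by f(x) = 1/(1 - x) in each option and simplify. As a quick numerical cross-check, also compare E(3) with E(f(3)) = E(-1/2).

(A) x + 1/(x + 1) + (x + 1)/x  ->  (1/(1 - x)) + 1/((1/(1 - x)) + 1) + ((1/(1 - x)) + 1)/(1/(1 - x)) = (-x^3 + 6x^2 - 11x + 7)/(x^2 - 3x + 2); check: E(3) = 55/12 but E(-1/2) = 1/2.   [not invariant]
(B) x^2  ->  (1/(1 - x))^2 = (x - 1)^(-2); check: E(3) = 9 but E(-1/2) = 1/4.   [not invariant]
(C) 1 - x  ->  1 - (1/(1 - x)) = x/(x - 1); check: E(3) = -2 but E(-1/2) = 3/2.   [not invariant]
(D) x + 1/(1 - x) + (x - 1)/x  ->  (1/(1 - x)) + 1/(1 - (1/(1 - x))) + ((1/(1 - x)) - 1)/(1/(1 - x)), which simplifies back to x + 1/(1 - x) + (x - 1)/x; check: E(3) = 19/6, E(-1/2) = 19/6.   [invariant]

Only (D) is unchanged. Indeed f(f(x)) = 1/(1 - 1/(1-x)) = (1-x)/(-x) = (x-1)/x, so E(x) = x + f(x) + f(f(x)) is the sum over the whole 3-cycle; applying f just permutes the three terms cyclically (x -> f(x) -> f(f(x)) -> x), leaving the sum unchanged.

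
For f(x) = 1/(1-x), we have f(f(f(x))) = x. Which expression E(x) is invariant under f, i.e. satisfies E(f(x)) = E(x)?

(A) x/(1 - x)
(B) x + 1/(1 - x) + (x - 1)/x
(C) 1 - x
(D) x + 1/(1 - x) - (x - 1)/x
B

Replace x by f(x) = 1/(1 - x) in each option and simplify. As a quick numerical cross-check, also compare E(4) with E(f(4)) = E(-1/3).

(A) x/(1 - x)  ->  (1/(1 - x))/(1 - (1/(1 - x))) = -1/x; check: E(4) = -4/3 but E(-1/3) = -1/4.   [not invariant]
(B) x + 1/(1 - x) + (x - 1)/x  ->  (1/(1 - x)) + 1/(1 - (1/(1 - x))) + ((1/(1 - x)) - 1)/(1/(1 - x)), which simplifies back to x + 1/(1 - x) + (x - 1)/x; check: E(4) = 53/12, E(-1/3) = 53/12.   [invariant]
(C) 1 - x  ->  1 - (1/(1 - x)) = x/(x - 1); check: E(4) = -3 but E(-1/3) = 4/3.   [not invariant]
(D) x + 1/(1 - x) - (x - 1)/x  ->  (1/(1 - x)) + 1/(1 - (1/(1 - x))) - ((1/(1 - x)) - 1)/(1/(1 - x)) = (x^2(1 - x) - x + (x - 1)^2)/(x(x - 1)); check: E(4) = 35/12 but E(-1/3) = -43/12.   [not invariant]

Only (B) is unchanged. Indeed f(f(x)) = 1/(1 - 1/(1-x)) = (1-x)/(-x) = (x-1)/x, so E(x) = x + f(x) + f(f(x)) is the sum over the whole 3-cycle; applying f just permutes the three terms cyclically (x -> f(x) -> f(f(x)) -> x), leaving the sum unchanged.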